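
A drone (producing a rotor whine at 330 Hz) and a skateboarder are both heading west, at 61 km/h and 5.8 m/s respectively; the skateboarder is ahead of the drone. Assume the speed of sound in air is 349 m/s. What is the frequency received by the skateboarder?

341 Hz

61 km/h = 16.94 m/s.
The skateboarder is ahead, so the drone is moving toward it while the skateboarder is moving away from the drone.
Both move, so f' = f · (v − v_o)/(v − v_s).
f' = 330 × (349 − 5.8)/(349 − 16.94) = 330 × 343.2/332.06 ≈ 341 Hz.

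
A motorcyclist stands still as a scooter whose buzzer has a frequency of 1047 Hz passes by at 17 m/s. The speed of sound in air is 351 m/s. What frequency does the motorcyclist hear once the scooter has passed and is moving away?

999 Hz

Receding: f₂ = f · v/(v + v_s) = 1047 × 351/368 ≈ 999 Hz.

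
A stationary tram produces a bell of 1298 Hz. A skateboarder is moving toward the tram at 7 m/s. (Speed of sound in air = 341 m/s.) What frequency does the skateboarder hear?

1325 Hz

Only the observer moves, toward the source, so f' = f · (v + v_o)/v.
f' = 1298 × (341 + 7)/341 = 1298 × 348/341 ≈ 1325 Hz.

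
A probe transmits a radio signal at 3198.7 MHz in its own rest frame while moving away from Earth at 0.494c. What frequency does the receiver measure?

1861.5 MHz

Relativistic Doppler for frequency: f' = f₀ · √((1 − β)/(1 + β)).
f' = 3198.7 × √(0.5060/1.4940) = 3198.7 × 0.58197 ≈ 1861.5 MHz.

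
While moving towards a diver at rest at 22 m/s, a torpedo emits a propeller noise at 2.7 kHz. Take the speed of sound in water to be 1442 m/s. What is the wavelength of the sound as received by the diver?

52.6 cm

Only the source moves, toward the listener, so f' = f · v/(v − v_s).
f' = 2.7 × 1442/(1442 − 22) ≈ 2.74 kHz.
λ' = v/f' = 1442/2741.83 ≈ 52.6 cm.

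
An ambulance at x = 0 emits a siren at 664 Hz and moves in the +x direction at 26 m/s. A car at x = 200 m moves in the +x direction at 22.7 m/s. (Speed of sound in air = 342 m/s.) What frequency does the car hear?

The observer lies on the +x side, so the source is heading toward the observer and the observer is heading away from the source.
Both move, so f' = f · (v − v_o)/(v − v_s).
f' = 664 × (342 − 22.7)/(342 − 26) = 664 × 319.3/316 ≈ 671 Hz.

671 Hz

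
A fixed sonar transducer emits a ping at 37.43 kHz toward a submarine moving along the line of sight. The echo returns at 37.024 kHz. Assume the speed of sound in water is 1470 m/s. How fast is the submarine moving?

8.0 m/s

Double Doppler shift off a moving reflector: f₂ = f₀ · (v + u)/(v − u) (u > 0 toward emitter).
Rearranging, u = v · (f₂ − f₀)/(f₂ + f₀) = 1470 × -0.406/74.454 ≈ -8.0 m/s.
So the submarine is moving at 8.0 m/s away from the emitter.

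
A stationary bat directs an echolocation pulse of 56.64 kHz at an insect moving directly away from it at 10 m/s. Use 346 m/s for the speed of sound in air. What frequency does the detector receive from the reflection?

53.5 kHz

The insect first receives the wave as a moving observer: f₁ = f₀ · (v − u)/v = 56.64 × (346 − 10)/346 ≈ 55.0 kHz.
On reflection it acts as a source moving away from the stationary detector: f₂ = f₁ · v/(v + u) = 55.0 × 346/356 ≈ 53.5 kHz.
Equivalently f₂ = f₀ · (v − u)/(v + u).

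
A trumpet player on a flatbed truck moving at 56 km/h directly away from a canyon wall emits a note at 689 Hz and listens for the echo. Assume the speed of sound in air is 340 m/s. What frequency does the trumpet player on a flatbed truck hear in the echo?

56 km/h = 15.56 m/s.
The canyon wall receives the sound from a moving source: f₁ = f₀ · v/(v + v_e) = 689 × 340/355.56 ≈ 659 Hz.
On the return leg the trumpet player on a flatbed truck is a moving observer: f₂ = f₁ · (v − v_e)/v = 659 × 324.44/340 ≈ 629 Hz.
Equivalently f₂ = f₀ · (v − v_e)/(v + v_e).

629 Hz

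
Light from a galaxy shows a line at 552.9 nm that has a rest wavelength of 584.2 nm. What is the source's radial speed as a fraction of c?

0.055c

λ'/λ₀ = 0.9464 < 1 (blueshift), so the source is approaching.
λ'/λ₀ = √((1 − β)/(1 + β)) for an approaching source ⇒ β = (1 − r²)/(1 + r²) with r = λ'/λ₀.
β = (1 − 0.8957)/(1 + 0.8957) ≈ 0.055.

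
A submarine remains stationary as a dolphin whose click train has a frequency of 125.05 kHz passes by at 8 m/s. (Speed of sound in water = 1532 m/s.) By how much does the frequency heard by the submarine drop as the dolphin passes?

Approaching: f₁ = f · v/(v − v_s) = 125.05 × 1532/1524 ≈ 125.71 kHz.
Receding: f₂ = f · v/(v + v_s) = 125.05 × 1532/1540 ≈ 124.40 kHz.
Drop: f₁ − f₂ = 2f·v·v_s/(v² − v_s²) = 2 × 125.05 × 1532 × 8/(1532² − 8²) ≈ 1.31 kHz.

1.31 kHz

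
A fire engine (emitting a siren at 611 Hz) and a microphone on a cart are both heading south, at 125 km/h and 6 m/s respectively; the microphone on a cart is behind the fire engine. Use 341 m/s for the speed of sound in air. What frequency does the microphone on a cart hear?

564 Hz

125 km/h = 34.72 m/s.
The microphone on a cart is behind, so the fire engine is moving away from it while the microphone on a cart is moving toward the fire engine.
Both move, so f' = f · (v + v_o)/(v + v_s).
f' = 611 × (341 + 6)/(341 + 34.72) = 611 × 347/375.72 ≈ 564 Hz.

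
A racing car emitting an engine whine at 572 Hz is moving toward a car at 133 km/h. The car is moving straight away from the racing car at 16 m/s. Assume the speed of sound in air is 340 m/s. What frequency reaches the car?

612 Hz

133 km/h = 36.94 m/s.
General Doppler shift: f' = f · (v − v_o)/(v − v_s).
f' = 572 × (340 − 16)/(340 − 36.94) = 572 × 324/303.06 ≈ 612 Hz.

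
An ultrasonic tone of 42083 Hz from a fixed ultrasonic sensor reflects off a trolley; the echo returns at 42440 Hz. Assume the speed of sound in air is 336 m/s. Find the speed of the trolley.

Double Doppler shift off a moving reflector: f₂ = f₀ · (v + u)/(v − u) (u > 0 toward emitter).
Rearranging, u = v · (f₂ − f₀)/(f₂ + f₀) = 336 × 357/84523 ≈ 1.42 m/s.
So the trolley is moving at 1.42 m/s toward the emitter.

1.42 m/s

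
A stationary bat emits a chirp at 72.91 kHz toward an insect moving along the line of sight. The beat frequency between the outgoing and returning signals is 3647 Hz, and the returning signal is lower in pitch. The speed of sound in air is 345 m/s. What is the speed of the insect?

Double Doppler shift off a moving reflector: f₂ = f₀ · (v + u)/(v − u) (u > 0 toward emitter).
Returning signal is lower, so f₂ = f₀ − Δf = 72910 − 3647 = 69263 Hz.
Rearranging, u = v · (f₂ − f₀)/(f₂ + f₀) = 345 × -3647/142173 ≈ -8.8 m/s.
So the insect is moving at 8.8 m/s away from the emitter.

8.8 m/s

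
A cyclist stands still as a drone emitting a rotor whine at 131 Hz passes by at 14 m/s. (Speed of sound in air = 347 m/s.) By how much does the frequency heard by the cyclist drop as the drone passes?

Approaching: f₁ = f · v/(v − v_s) = 131 × 347/333 ≈ 136.5 Hz.
Receding: f₂ = f · v/(v + v_s) = 131 × 347/361 ≈ 125.9 Hz.
Drop: f₁ − f₂ = 2f·v·v_s/(v² − v_s²) = 2 × 131 × 347 × 14/(347² − 14²) ≈ 10.6 Hz.

10.6 Hz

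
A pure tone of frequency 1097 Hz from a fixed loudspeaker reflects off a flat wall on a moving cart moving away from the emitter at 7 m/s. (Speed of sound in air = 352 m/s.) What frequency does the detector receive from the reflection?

1054 Hz

The flat wall on a moving cart first receives the wave as a moving observer: f₁ = f₀ · (v − u)/v = 1097 × (352 − 7)/352 ≈ 1075 Hz.
On reflection it acts as a source moving away from the stationary detector: f₂ = f₁ · v/(v + u) = 1075 × 352/359 ≈ 1054 Hz.
Equivalently f₂ = f₀ · (v − u)/(v + u).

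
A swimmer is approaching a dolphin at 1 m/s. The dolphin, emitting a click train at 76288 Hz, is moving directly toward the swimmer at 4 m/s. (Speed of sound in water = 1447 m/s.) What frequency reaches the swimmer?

Both move, so f' = f · (v + v_o)/(v − v_s).
f' = 76288 × (1447 + 1)/(1447 − 4) = 76288 × 1448/1443 ≈ 76552 Hz.

76552 Hz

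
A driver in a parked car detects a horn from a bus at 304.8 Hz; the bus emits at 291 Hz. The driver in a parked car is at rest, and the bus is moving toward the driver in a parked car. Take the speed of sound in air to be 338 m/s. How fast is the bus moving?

f' = f · v/(v − v_s) ⇒ v_s = v · |1 − f/f'|.
v_s = 338 × |1 − 291/304.8| = 338 × 0.04528 ≈ 15.3 m/s.

15.3 m/s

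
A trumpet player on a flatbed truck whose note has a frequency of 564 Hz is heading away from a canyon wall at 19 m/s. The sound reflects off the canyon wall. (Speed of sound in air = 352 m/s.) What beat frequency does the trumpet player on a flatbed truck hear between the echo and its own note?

The canyon wall receives the sound from a moving source: f₁ = f₀ · v/(v + v_e) = 564 × 352/371 ≈ 535.1 Hz.
On the return leg the trumpet player on a flatbed truck is a moving observer: f₂ = f₁ · (v − v_e)/v = 535.1 × 333/352 ≈ 506.2 Hz.
Beat against the emitted tone: |f₂ − f₀| = 2v_e·f₀/(v + v_e) = 2 × 19 × 564/371 ≈ 57.8 Hz.

57.8 Hz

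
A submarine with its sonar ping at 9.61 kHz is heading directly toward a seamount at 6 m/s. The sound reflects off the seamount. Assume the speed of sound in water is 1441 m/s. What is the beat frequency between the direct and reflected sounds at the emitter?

80 Hz

The seamount receives the sound from a moving source: f₁ = f₀ · v/(v − v_e) = 9.61 × 1441/1435 ≈ 9.6502 kHz.
On the return leg the submarine is a moving observer: f₂ = f₁ · (v + v_e)/v = 9.6502 × 1447/1441 ≈ 9.6904 kHz.
Beat against the emitted tone (with f₀ = 9610 Hz): |f₂ − f₀| = 2v_e·f₀/(v − v_e) = 2 × 6 × 9610/1435 ≈ 80 Hz.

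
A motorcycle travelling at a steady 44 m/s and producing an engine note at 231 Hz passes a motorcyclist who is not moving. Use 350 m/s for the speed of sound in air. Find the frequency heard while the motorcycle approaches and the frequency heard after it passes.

264 Hz approaching; 205 Hz receding

Approaching: f₁ = f · v/(v − v_s) = 231 × 350/306 ≈ 264 Hz.
Receding: f₂ = f · v/(v + v_s) = 231 × 350/394 ≈ 205 Hz.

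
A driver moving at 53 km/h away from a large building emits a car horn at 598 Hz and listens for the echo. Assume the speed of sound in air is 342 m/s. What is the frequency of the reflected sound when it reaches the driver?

549 Hz

53 km/h = 14.72 m/s.
The large building receives the sound from a moving source: f₁ = f₀ · v/(v + v_e) = 598 × 342/356.72 ≈ 573 Hz.
On the return leg the driver is a moving observer: f₂ = f₁ · (v − v_e)/v = 573 × 327.28/342 ≈ 549 Hz.
Equivalently f₂ = f₀ · (v − v_e)/(v + v_e).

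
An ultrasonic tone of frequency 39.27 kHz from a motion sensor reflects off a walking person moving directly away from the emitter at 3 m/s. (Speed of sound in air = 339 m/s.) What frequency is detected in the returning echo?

38.6 kHz

The walking person first receives the wave as a moving observer: f₁ = f₀ · (v − u)/v = 39.27 × (339 − 3)/339 ≈ 38.9 kHz.
On reflection it acts as a source moving away from the stationary detector: f₂ = f₁ · v/(v + u) = 38.9 × 339/342 ≈ 38.6 kHz.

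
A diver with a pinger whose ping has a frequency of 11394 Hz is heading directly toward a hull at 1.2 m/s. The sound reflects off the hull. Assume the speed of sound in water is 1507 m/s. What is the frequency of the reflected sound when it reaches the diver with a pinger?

The hull receives the sound from a moving source: f₁ = f₀ · v/(v − v_e) = 11394 × 1507/1505.8 ≈ 11403 Hz.
On the return leg the diver with a pinger is a moving observer: f₂ = f₁ · (v + v_e)/v = 11403 × 1508.2/1507 ≈ 11412 Hz.

11412 Hz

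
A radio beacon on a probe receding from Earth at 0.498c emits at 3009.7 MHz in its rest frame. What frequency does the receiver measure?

1742.3 MHz

Relativistic Doppler for frequency: f' = f₀ · √((1 − β)/(1 + β)).
f' = 3009.7 × √(0.5020/1.4980) = 3009.7 × 0.57889 ≈ 1742.3 MHz.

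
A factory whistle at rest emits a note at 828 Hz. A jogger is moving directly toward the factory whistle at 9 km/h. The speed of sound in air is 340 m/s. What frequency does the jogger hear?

9 km/h = 2.5 m/s.
Only the observer moves, toward the source, so f' = f · (v + v_o)/v.
f' = 828 × (340 + 2.5)/340 = 828 × 342.5/340 ≈ 834 Hz.

834 Hz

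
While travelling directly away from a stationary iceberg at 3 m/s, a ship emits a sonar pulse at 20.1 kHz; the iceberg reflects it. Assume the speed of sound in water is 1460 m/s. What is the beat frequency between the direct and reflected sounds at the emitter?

The iceberg receives the sound from a moving source: f₁ = f₀ · v/(v + v_e) = 20.1 × 1460/1463 ≈ 20.0588 kHz.
On the return leg the ship is a moving observer: f₂ = f₁ · (v − v_e)/v = 20.0588 × 1457/1460 ≈ 20.0176 kHz.
Beat against the emitted tone (with f₀ = 20100 Hz): |f₂ − f₀| = 2v_e·f₀/(v + v_e) = 2 × 3 × 20100/1463 ≈ 82 Hz.

82 Hz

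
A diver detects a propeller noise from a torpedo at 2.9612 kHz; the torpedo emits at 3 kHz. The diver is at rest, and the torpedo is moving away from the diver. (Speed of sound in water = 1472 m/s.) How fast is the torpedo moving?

f' = f · v/(v + v_s) ⇒ v_s = v · |1 − f/f'|.
v_s = 1472 × |1 − 3/2.9612| = 1472 × 0.0131 ≈ 19.3 m/s.

19.3 m/s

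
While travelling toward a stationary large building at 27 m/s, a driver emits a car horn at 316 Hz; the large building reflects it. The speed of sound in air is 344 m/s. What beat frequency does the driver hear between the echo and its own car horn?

53.8 Hz

The large building receives the sound from a moving source: f₁ = f₀ · v/(v − v_e) = 316 × 344/317 ≈ 342.9 Hz.
On the return leg the driver is a moving observer: f₂ = f₁ · (v + v_e)/v = 342.9 × 371/344 ≈ 369.8 Hz.
Beat against the emitted tone: |f₂ − f₀| = 2v_e·f₀/(v − v_e) = 2 × 27 × 316/317 ≈ 53.8 Hz.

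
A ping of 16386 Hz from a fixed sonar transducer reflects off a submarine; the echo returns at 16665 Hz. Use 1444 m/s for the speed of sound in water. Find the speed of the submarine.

Double Doppler shift off a moving reflector: f₂ = f₀ · (v + u)/(v − u) (u > 0 toward emitter).
Rearranging, u = v · (f₂ − f₀)/(f₂ + f₀) = 1444 × 279/33051 ≈ 12.2 m/s.
So the submarine is moving at 12.2 m/s toward the emitter.

12.2 m/s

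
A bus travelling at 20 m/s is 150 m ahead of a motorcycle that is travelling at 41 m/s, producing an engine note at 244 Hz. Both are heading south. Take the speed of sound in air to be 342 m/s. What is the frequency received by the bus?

261 Hz

The bus is ahead, so the motorcycle is moving toward it while the bus is moving away from the motorcycle.
With source approaching and observer receding, f' = f · (v − v_o)/(v − v_s).
f' = 244 × (342 − 20)/(342 − 41) = 244 × 322/301 ≈ 261 Hz.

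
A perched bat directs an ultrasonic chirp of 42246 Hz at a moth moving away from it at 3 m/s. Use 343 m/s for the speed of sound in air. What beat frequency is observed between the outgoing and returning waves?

733 Hz

The moth first receives the wave as a moving observer: f₁ = f₀ · (v − u)/v = 42246 × (343 − 3)/343 ≈ 41877 Hz.
The reflection then acts as a moving source: f₂ = f₁ · v/(v + u) ≈ 41513 Hz.
Equivalently f₂ = f₀ · (v − u)/(v + u).
Beat frequency: |f₂ − f₀| = 2u·f₀/(v + u) = 2 × 3 × 42246/346 ≈ 733 Hz.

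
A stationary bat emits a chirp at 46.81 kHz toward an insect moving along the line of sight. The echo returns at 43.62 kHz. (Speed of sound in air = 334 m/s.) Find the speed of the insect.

11.8 m/s

Double Doppler shift off a moving reflector: f₂ = f₀ · (v + u)/(v − u) (u > 0 toward emitter).
Rearranging, u = v · (f₂ − f₀)/(f₂ + f₀) = 334 × -3.19/90.43 ≈ -11.8 m/s.
So the insect is moving at 11.8 m/s away from the emitter.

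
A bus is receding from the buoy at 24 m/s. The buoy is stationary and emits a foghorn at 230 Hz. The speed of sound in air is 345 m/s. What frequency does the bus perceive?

214 Hz

Only the observer moves, away from the source, so f' = f · (v − v_o)/v.
f' = 230 × (345 − 24)/345 = 230 × 321/345 ≈ 214 Hz.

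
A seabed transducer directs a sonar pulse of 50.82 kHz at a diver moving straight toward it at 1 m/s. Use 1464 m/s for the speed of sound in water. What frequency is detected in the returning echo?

50.9 kHz

At the diver (a moving observer), f₁ = f₀ · (v + u)/v = 50.82 × 1465/1464 ≈ 50.9 kHz.
The reflection then acts as a moving source: f₂ = f₁ · v/(v − u) ≈ 50.9 kHz.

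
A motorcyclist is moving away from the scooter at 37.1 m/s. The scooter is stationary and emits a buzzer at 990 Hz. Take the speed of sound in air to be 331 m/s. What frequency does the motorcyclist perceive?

Moving observer, stationary source: f' = f · (v − v_o)/v.
f' = 990 × (331 − 37.1)/331 = 990 × 293.9/331 ≈ 879 Hz.

879 Hz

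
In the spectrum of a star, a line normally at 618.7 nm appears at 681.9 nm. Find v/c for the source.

0.097

λ'/λ₀ = 1.1021 > 1 (redshift), so the source is receding.
λ'/λ₀ = √((1 + β)/(1 − β)) for a receding source ⇒ β = (r² − 1)/(r² + 1) with r = λ'/λ₀.
β = (1.2147 − 1)/(1.2147 + 1) ≈ 0.097.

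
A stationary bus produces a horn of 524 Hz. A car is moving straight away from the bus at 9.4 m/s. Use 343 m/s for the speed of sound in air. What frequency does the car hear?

Only the observer moves, away from the source, so f' = f · (v − v_o)/v.
f' = 524 × (343 − 9.4)/343 = 524 × 333.6/343 ≈ 510 Hz.

510 Hz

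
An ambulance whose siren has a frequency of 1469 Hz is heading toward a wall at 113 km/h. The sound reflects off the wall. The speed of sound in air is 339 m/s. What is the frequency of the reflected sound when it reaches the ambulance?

1769 Hz

113 km/h = 31.39 m/s.
The wall receives the sound from a moving source: f₁ = f₀ · v/(v − v_e) = 1469 × 339/307.61 ≈ 1619 Hz.
On the return leg the ambulance is a moving observer: f₂ = f₁ · (v + v_e)/v = 1619 × 370.39/339 ≈ 1769 Hz.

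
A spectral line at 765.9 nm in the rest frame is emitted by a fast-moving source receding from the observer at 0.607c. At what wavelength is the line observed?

1548.8 nm

Relativistic Doppler for wavelength: λ' = λ₀ · √((1 + β)/(1 − β)).
λ' = 765.9 × √(1.6070/0.3930) = 765.9 × 2.02214 ≈ 1548.8 nm.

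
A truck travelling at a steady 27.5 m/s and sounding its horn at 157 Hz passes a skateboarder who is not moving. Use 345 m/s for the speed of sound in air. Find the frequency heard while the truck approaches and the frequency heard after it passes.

Approaching: f₁ = f · v/(v − v_s) = 157 × 345/317.5 ≈ 171 Hz.
Receding: f₂ = f · v/(v + v_s) = 157 × 345/372.5 ≈ 145 Hz.

171 Hz approaching; 145 Hz receding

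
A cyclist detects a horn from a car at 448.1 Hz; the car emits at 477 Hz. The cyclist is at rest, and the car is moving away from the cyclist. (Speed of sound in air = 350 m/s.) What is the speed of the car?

f' = f · v/(v + v_s) ⇒ v_s = v · |1 − f/f'|.
v_s = 350 × |1 − 477/448.1| = 350 × 0.06449 ≈ 22.6 m/s.

22.6 m/s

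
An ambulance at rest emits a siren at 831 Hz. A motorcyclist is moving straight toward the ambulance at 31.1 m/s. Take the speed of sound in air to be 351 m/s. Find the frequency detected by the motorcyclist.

905 Hz

Only the observer moves, toward the source, so f' = f · (v + v_o)/v.
f' = 831 × (351 + 31.1)/351 = 831 × 382.1/351 ≈ 905 Hz.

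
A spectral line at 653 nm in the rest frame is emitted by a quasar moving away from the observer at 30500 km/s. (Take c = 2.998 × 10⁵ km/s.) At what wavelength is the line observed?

723.2 nm

β = v/c = 30500/299800 = 0.1017.
Relativistic Doppler for wavelength: λ' = λ₀ · √((1 + β)/(1 − β)).
λ' = 653 × √(1.1017/0.8983) = 653 × 1.10748 ≈ 723.2 nm.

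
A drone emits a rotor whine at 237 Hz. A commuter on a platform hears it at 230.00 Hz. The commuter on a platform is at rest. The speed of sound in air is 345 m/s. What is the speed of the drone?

f' < f, so the drone is receding.
f' = f · v/(v + v_s) ⇒ v_s = v · |1 − f/f'|.
v_s = 345 × |1 − 237/230.00| = 345 × 0.03043 ≈ 10.5 m/s.

10.5 m/s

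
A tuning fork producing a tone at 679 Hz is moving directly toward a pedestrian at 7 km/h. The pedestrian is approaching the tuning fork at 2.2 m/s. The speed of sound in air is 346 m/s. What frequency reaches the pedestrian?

7 km/h = 1.944 m/s.
General Doppler shift: f' = f · (v + v_o)/(v − v_s).
f' = 679 × (346 + 2.2)/(346 − 1.944) = 679 × 348.2/344.06 ≈ 687 Hz.

687 Hz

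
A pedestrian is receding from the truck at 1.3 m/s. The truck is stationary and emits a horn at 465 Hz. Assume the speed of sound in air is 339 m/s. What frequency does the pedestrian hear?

463 Hz

Only the observer moves, away from the source, so f' = f · (v − v_o)/v.
f' = 465 × (339 − 1.3)/339 = 465 × 337.7/339 ≈ 463 Hz.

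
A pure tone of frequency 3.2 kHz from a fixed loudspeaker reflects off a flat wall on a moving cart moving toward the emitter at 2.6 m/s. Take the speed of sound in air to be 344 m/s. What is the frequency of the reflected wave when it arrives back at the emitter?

3.25 kHz

At the flat wall on a moving cart (a moving observer), f₁ = f₀ · (v + u)/v = 3.2 × 346.6/344 ≈ 3.22 kHz.
The reflection then acts as a moving source: f₂ = f₁ · v/(v − u) ≈ 3.25 kHz.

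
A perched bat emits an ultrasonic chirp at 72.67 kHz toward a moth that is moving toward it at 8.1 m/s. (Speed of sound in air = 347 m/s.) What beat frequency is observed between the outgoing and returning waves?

The moth first receives the wave as a moving observer: f₁ = f₀ · (v + u)/v = 72.67 × (347 + 8.1)/347 ≈ 74.37 kHz.
On reflection it acts as a source moving toward the stationary detector: f₂ = f₁ · v/(v − u) = 74.37 × 347/338.9 ≈ 76.14 kHz.
Equivalently f₂ = f₀ · (v + u)/(v − u).
Beat frequency (with f₀ = 72670 Hz): |f₂ − f₀| = 2u·f₀/(v − u) = 2 × 8.1 × 72670/338.9 ≈ 3474 Hz.

3474 Hz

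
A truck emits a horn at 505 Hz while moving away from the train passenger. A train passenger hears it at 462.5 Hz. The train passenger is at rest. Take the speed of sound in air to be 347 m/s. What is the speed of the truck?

32 m/s

f' = f · v/(v + v_s) ⇒ v_s = v · |1 − f/f'|.
v_s = 347 × |1 − 505/462.5| = 347 × 0.09189 ≈ 32 m/s.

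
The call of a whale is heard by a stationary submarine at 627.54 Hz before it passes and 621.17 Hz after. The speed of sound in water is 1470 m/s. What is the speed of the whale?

f₁/f₂ = (v + v_s)/(v − v_s), so v_s = v · (f₁ − f₂)/(f₁ + f₂).
v_s = 1470 × (627.54 − 621.17)/(627.54 + 621.17) = 1470 × 6.37/1248.71 ≈ 7.5 m/s.

7.5 m/s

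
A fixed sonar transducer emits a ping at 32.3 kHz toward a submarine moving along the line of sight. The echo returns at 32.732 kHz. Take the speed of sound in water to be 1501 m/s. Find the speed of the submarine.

Double Doppler shift off a moving reflector: f₂ = f₀ · (v + u)/(v − u) (u > 0 toward emitter).
Rearranging, u = v · (f₂ − f₀)/(f₂ + f₀) = 1501 × 0.432/65.032 ≈ 10.0 m/s.
So the submarine is moving at 10.0 m/s toward the emitter.

10.0 m/s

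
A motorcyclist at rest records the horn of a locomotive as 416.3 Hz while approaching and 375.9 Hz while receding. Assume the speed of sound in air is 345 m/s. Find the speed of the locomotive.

17.6 m/s

f₁/f₂ = (v + v_s)/(v − v_s), so v_s = v · (f₁ − f₂)/(f₁ + f₂).
v_s = 345 × (416.3 − 375.9)/(416.3 + 375.9) = 345 × 40.4/792.2 ≈ 17.6 m/s.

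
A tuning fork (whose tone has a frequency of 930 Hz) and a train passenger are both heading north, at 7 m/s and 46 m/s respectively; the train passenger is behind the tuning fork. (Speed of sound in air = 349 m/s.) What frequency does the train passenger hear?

The train passenger is behind, so the tuning fork is moving away from it while the train passenger is moving toward the tuning fork.
Both move, so f' = f · (v + v_o)/(v + v_s).
f' = 930 × (349 + 46)/(349 + 7) = 930 × 395/356 ≈ 1032 Hz.

1032 Hz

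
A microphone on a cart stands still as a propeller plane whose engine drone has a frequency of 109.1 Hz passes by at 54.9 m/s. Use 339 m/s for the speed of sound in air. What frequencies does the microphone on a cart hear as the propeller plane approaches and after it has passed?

Approaching: f₁ = f · v/(v − v_s) = 109.1 × 339/284.1 ≈ 130 Hz.
Receding: f₂ = f · v/(v + v_s) = 109.1 × 339/393.9 ≈ 94 Hz.

130 Hz approaching; 94 Hz receding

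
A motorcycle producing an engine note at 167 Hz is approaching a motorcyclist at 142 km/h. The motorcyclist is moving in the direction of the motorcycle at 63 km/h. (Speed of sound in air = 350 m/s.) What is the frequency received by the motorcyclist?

142 km/h = 39.44 m/s; 63 km/h = 17.5 m/s.
General Doppler shift: f' = f · (v + v_o)/(v − v_s).
f' = 167 × (350 + 17.5)/(350 − 39.44) = 167 × 367.5/310.56 ≈ 198 Hz.

198 Hz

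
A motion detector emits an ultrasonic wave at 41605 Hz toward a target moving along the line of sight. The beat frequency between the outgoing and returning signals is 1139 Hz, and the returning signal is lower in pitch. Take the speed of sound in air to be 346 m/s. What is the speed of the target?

4.8 m/s

Double Doppler shift off a moving reflector: f₂ = f₀ · (v + u)/(v − u) (u > 0 toward emitter).
Returning signal is lower, so f₂ = f₀ − Δf = 41605 − 1139 = 40466 Hz.
Rearranging, u = v · (f₂ − f₀)/(f₂ + f₀) = 346 × -1139/82071 ≈ -4.8 m/s.
So the target is moving at 4.8 m/s away from the emitter.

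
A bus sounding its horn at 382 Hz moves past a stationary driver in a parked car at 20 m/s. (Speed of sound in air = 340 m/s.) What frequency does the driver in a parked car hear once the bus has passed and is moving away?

361 Hz

Receding: f₂ = f · v/(v + v_s) = 382 × 340/360 ≈ 361 Hz.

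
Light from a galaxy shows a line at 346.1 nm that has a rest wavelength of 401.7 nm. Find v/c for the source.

λ'/λ₀ = 0.8616 < 1 (blueshift), so the source is approaching.
λ'/λ₀ = √((1 − β)/(1 + β)) for an approaching source ⇒ β = (1 − r²)/(1 + r²) with r = λ'/λ₀.
β = (1 − 0.7423)/(1 + 0.7423) ≈ 0.148.

0.148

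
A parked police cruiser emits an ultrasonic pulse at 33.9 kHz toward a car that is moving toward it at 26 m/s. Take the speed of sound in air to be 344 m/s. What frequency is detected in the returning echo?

39.4 kHz

The car first receives the wave as a moving observer: f₁ = f₀ · (v + u)/v = 33.9 × (344 + 26)/344 ≈ 36.5 kHz.
On reflection it acts as a source moving toward the stationary detector: f₂ = f₁ · v/(v − u) = 36.5 × 344/318 ≈ 39.4 kHz.
Equivalently f₂ = f₀ · (v + u)/(v − u).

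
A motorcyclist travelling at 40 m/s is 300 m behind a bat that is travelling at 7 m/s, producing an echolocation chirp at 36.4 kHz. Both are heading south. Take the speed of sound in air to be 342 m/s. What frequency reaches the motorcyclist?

39.8 kHz

The motorcyclist is behind, so the bat is moving away from it while the motorcyclist is moving toward the bat.
Both move, so f' = f · (v + v_o)/(v + v_s).
f' = 36.4 × (342 + 40)/(342 + 7) = 36.4 × 382/349 ≈ 39.8 kHz.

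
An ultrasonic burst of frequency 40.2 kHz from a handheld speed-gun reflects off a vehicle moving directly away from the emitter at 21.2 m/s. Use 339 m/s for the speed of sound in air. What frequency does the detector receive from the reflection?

35.5 kHz

The vehicle first receives the wave as a moving observer: f₁ = f₀ · (v − u)/v = 40.2 × (339 − 21.2)/339 ≈ 37.7 kHz.
The reflection then acts as a moving source: f₂ = f₁ · v/(v + u) ≈ 35.5 kHz.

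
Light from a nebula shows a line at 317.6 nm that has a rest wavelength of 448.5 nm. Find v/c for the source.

λ'/λ₀ = 0.7081 < 1 (blueshift), so the source is approaching.
λ'/λ₀ = √((1 − β)/(1 + β)) for an approaching source ⇒ β = (1 − r²)/(1 + r²) with r = λ'/λ₀.
β = (1 − 0.5015)/(1 + 0.5015) ≈ 0.332.

0.332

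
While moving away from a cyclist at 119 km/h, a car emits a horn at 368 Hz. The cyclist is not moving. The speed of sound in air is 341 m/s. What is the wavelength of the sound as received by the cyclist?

1.02 m

119 km/h = 33.06 m/s.
Only the source moves, away from the listener, so f' = f · v/(v + v_s).
f' = 368 × 341/(341 + 33.06) ≈ 335 Hz.
λ' = v/f' = 341/335.48 ≈ 1.02 m.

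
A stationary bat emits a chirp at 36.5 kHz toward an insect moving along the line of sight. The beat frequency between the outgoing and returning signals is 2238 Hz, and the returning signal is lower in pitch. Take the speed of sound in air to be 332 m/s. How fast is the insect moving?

Double Doppler shift off a moving reflector: f₂ = f₀ · (v + u)/(v − u) (u > 0 toward emitter).
Returning signal is lower, so f₂ = f₀ − Δf = 36500 − 2238 = 34262 Hz.
Rearranging, u = v · (f₂ − f₀)/(f₂ + f₀) = 332 × -2238/70762 ≈ -10.5 m/s.
So the insect is moving at 10.5 m/s away from the emitter.

10.5 m/s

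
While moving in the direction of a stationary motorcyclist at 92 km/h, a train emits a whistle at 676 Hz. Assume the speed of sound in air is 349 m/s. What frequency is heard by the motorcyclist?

729 Hz

92 km/h = 25.56 m/s.
Only the source moves, toward the listener, so f' = f · v/(v − v_s).
f' = 676 × 349/(349 − 25.56) = 676 × 349/323.4 ≈ 729 Hz.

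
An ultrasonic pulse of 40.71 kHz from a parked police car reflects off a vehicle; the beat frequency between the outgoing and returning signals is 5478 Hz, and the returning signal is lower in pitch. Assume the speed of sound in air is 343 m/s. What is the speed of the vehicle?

Double Doppler shift off a moving reflector: f₂ = f₀ · (v + u)/(v − u) (u > 0 toward emitter).
Returning signal is lower, so f₂ = f₀ − Δf = 40710 − 5478 = 35232 Hz.
Rearranging, u = v · (f₂ − f₀)/(f₂ + f₀) = 343 × -5478/75942 ≈ -24.7 m/s.
So the vehicle is moving at 24.7 m/s away from the emitter.

24.7 m/s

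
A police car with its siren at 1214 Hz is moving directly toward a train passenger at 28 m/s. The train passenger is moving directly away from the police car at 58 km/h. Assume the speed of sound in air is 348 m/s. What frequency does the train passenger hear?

58 km/h = 16.11 m/s.
Both move, so f' = f · (v − v_o)/(v − v_s).
f' = 1214 × (348 − 16.11)/(348 − 28) = 1214 × 331.89/320 ≈ 1259 Hz.

1259 Hz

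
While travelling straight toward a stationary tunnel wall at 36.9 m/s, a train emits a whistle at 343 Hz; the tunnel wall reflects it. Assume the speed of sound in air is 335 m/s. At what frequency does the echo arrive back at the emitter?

The tunnel wall receives the sound from a moving source: f₁ = f₀ · v/(v − v_e) = 343 × 335/298.1 ≈ 385 Hz.
On the return leg the train is a moving observer: f₂ = f₁ · (v + v_e)/v = 385 × 371.9/335 ≈ 428 Hz.
Equivalently f₂ = f₀ · (v + v_e)/(v − v_e).

428 Hz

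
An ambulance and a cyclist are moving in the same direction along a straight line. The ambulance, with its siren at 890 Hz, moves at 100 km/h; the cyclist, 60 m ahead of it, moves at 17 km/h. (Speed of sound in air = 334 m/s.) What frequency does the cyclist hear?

100 km/h = 27.78 m/s; 17 km/h = 4.722 m/s.
The cyclist is ahead, so the ambulance is moving toward it while the cyclist is moving away from the ambulance.
With source approaching and observer receding, f' = f · (v − v_o)/(v − v_s).
f' = 890 × (334 − 4.722)/(334 − 27.78) = 890 × 329.28/306.22 ≈ 957 Hz.

957 Hz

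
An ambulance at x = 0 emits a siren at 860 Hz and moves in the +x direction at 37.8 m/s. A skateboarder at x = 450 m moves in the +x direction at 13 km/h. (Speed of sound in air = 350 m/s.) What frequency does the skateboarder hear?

13 km/h = 3.611 m/s.
The observer lies on the +x side, so the source is heading toward the observer and the observer is heading away from the source.
With source approaching and observer receding, f' = f · (v − v_o)/(v − v_s).
f' = 860 × (350 − 3.611)/(350 − 37.8) = 860 × 346.39/312.2 ≈ 954 Hz.

954 Hz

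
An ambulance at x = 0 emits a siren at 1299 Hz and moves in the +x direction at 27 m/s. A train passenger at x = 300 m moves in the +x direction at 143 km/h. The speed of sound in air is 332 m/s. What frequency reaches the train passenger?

143 km/h = 39.72 m/s.
The observer lies on the +x side, so the source is heading toward the observer and the observer is heading away from the source.
With source approaching and observer receding, f' = f · (v − v_o)/(v − v_s).
f' = 1299 × (332 − 39.72)/(332 − 27) = 1299 × 292.28/305 ≈ 1245 Hz.

1245 Hz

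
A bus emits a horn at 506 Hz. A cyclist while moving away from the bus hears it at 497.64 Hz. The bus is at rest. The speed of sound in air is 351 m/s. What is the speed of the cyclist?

5.8 m/s

f' = f · (v − v_o)/v ⇒ v_o = v · |f'/f − 1|.
v_o = 351 × |497.64/506 − 1| = 351 × 0.01652 ≈ 5.8 m/s.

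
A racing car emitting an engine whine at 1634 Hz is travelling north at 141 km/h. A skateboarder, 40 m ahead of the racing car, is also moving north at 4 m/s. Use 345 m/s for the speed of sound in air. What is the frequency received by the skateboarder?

1822 Hz

141 km/h = 39.17 m/s.
The skateboarder is ahead, so the racing car is moving toward it while the skateboarder is moving away from the racing car.
With source approaching and observer receding, f' = f · (v − v_o)/(v − v_s).
f' = 1634 × (345 − 4)/(345 − 39.17) = 1634 × 341/305.83 ≈ 1822 Hz.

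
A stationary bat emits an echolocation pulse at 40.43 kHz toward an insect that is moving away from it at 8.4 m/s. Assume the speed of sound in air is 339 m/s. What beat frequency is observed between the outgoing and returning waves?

The insect first receives the wave as a moving observer: f₁ = f₀ · (v − u)/v = 40.43 × (339 − 8.4)/339 ≈ 39.43 kHz.
The reflection then acts as a moving source: f₂ = f₁ · v/(v + u) ≈ 38.47 kHz.
Equivalently f₂ = f₀ · (v − u)/(v + u).
Beat frequency (with f₀ = 40430 Hz): |f₂ − f₀| = 2u·f₀/(v + u) = 2 × 8.4 × 40430/347.4 ≈ 1955 Hz.

1955 Hz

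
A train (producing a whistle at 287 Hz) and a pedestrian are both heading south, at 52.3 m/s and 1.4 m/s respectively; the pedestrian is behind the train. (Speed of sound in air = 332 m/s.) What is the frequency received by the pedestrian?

249 Hz

The pedestrian is behind, so the train is moving away from it while the pedestrian is moving toward the train.
General Doppler shift: f' = f · (v + v_o)/(v + v_s).
f' = 287 × (332 + 1.4)/(332 + 52.3) = 287 × 333.4/384.3 ≈ 249 Hz.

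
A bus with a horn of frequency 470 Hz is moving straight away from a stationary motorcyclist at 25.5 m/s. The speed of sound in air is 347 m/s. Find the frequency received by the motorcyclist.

438 Hz

Moving source, stationary observer: f' = f · v/(v + v_s) since the source is receding.
f' = 470 × 347/(347 + 25.5) = 470 × 347/372.5 ≈ 438 Hz.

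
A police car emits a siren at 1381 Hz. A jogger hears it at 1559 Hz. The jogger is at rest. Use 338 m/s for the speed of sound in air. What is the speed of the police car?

f' > f, so the police car is approaching.
f' = f · v/(v − v_s) ⇒ v_s = v · |1 − f/f'|.
v_s = 338 × |1 − 1381/1559| = 338 × 0.1142 ≈ 39 m/s.

39 m/s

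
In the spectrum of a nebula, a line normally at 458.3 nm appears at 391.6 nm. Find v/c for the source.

λ'/λ₀ = 0.8545 < 1 (blueshift), so the source is approaching.
λ'/λ₀ = √((1 − β)/(1 + β)) for an approaching source ⇒ β = (1 − r²)/(1 + r²) with r = λ'/λ₀.
β = (1 − 0.7301)/(1 + 0.7301) ≈ 0.156.

0.156c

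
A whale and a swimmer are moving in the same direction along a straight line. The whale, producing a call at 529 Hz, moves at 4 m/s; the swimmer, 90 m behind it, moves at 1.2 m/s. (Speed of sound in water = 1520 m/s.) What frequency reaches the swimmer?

The swimmer is behind, so the whale is moving away from it while the swimmer is moving toward the whale.
General Doppler shift: f' = f · (v + v_o)/(v + v_s).
f' = 529 × (1520 + 1.2)/(1520 + 4) = 529 × 1521.2/1524 ≈ 528 Hz.

528 Hz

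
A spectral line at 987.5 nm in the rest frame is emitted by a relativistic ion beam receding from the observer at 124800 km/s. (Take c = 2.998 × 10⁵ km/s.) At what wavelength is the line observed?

1538.2 nm

β = v/c = 124800/299800 = 0.4163.
Relativistic Doppler for wavelength: λ' = λ₀ · √((1 + β)/(1 − β)).
λ' = 987.5 × √(1.4163/0.5837) = 987.5 × 1.55765 ≈ 1538.2 nm.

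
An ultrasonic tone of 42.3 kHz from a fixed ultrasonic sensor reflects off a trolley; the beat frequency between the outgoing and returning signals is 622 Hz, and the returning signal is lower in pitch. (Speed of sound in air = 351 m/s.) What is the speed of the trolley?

Double Doppler shift off a moving reflector: f₂ = f₀ · (v + u)/(v − u) (u > 0 toward emitter).
Returning signal is lower, so f₂ = f₀ − Δf = 42300 − 622 = 41678 Hz.
Rearranging, u = v · (f₂ − f₀)/(f₂ + f₀) = 351 × -622/83978 ≈ -2.60 m/s.
So the trolley is moving at 2.60 m/s away from the emitter.

2.60 m/s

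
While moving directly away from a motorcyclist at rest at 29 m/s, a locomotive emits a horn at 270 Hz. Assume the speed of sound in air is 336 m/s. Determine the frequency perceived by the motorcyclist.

With the source moving away from a stationary observer, f' = f · v/(v + v_s).
f' = 270 × 336/(336 + 29) = 270 × 336/365 ≈ 249 Hz.

249 Hz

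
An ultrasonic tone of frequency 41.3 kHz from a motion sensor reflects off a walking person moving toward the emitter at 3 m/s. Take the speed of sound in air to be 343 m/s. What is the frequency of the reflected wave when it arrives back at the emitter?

42.0 kHz

At the walking person (a moving observer), f₁ = f₀ · (v + u)/v = 41.3 × 346/343 ≈ 41.7 kHz.
The reflection then acts as a moving source: f₂ = f₁ · v/(v − u) ≈ 42.0 kHz.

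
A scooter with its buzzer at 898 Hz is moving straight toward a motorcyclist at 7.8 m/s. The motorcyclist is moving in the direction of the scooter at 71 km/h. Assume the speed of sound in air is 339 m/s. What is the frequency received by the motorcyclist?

973 Hz

71 km/h = 19.72 m/s.
With source approaching and observer approaching, f' = f · (v + v_o)/(v − v_s).
f' = 898 × (339 + 19.72)/(339 − 7.8) = 898 × 358.72/331.2 ≈ 973 Hz.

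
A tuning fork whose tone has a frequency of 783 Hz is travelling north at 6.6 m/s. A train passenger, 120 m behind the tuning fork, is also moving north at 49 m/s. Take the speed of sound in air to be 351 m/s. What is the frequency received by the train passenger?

876 Hz

The train passenger is behind, so the tuning fork is moving away from it while the train passenger is moving toward the tuning fork.
Both move, so f' = f · (v + v_o)/(v + v_s).
f' = 783 × (351 + 49)/(351 + 6.6) = 783 × 400/357.6 ≈ 876 Hz.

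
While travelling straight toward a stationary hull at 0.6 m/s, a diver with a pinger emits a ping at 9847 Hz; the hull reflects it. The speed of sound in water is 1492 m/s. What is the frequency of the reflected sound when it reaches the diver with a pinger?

The hull receives the sound from a moving source: f₁ = f₀ · v/(v − v_e) = 9847 × 1492/1491.4 ≈ 9851 Hz.
On the return leg the diver with a pinger is a moving observer: f₂ = f₁ · (v + v_e)/v = 9851 × 1492.6/1492 ≈ 9855 Hz.

9855 Hz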